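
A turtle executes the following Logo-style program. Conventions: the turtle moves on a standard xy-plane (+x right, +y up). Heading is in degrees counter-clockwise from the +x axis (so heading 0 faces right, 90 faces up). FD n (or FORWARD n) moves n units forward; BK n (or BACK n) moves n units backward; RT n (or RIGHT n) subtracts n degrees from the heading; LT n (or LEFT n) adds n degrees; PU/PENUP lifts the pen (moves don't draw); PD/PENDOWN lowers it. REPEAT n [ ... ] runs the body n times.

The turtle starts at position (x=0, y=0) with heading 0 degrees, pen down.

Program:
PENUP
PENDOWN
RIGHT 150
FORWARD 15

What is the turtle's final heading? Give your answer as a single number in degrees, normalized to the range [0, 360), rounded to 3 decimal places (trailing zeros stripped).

Executing turtle program step by step:
Start: pos=(0,0), heading=0, pen down
PU: pen up
PD: pen down
RT 150: heading 0 -> 210
FD 15: (0,0) -> (-12.99,-7.5) [heading=210, draw]
Final: pos=(-12.99,-7.5), heading=210, 1 segment(s) drawn

Answer: 210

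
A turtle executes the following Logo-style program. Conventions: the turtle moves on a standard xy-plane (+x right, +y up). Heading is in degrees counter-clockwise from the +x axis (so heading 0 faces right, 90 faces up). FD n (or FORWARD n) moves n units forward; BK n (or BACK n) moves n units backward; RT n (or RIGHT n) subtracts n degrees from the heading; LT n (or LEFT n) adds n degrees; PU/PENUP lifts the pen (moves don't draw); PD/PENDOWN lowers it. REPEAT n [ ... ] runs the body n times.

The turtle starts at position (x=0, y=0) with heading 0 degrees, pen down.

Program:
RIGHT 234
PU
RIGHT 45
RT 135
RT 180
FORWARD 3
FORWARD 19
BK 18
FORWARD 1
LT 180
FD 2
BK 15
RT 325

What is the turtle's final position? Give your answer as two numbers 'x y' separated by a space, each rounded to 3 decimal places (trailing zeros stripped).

Executing turtle program step by step:
Start: pos=(0,0), heading=0, pen down
RT 234: heading 0 -> 126
PU: pen up
RT 45: heading 126 -> 81
RT 135: heading 81 -> 306
RT 180: heading 306 -> 126
FD 3: (0,0) -> (-1.763,2.427) [heading=126, move]
FD 19: (-1.763,2.427) -> (-12.931,17.798) [heading=126, move]
BK 18: (-12.931,17.798) -> (-2.351,3.236) [heading=126, move]
FD 1: (-2.351,3.236) -> (-2.939,4.045) [heading=126, move]
LT 180: heading 126 -> 306
FD 2: (-2.939,4.045) -> (-1.763,2.427) [heading=306, move]
BK 15: (-1.763,2.427) -> (-10.58,14.562) [heading=306, move]
RT 325: heading 306 -> 341
Final: pos=(-10.58,14.562), heading=341, 0 segment(s) drawn

Answer: -10.58 14.562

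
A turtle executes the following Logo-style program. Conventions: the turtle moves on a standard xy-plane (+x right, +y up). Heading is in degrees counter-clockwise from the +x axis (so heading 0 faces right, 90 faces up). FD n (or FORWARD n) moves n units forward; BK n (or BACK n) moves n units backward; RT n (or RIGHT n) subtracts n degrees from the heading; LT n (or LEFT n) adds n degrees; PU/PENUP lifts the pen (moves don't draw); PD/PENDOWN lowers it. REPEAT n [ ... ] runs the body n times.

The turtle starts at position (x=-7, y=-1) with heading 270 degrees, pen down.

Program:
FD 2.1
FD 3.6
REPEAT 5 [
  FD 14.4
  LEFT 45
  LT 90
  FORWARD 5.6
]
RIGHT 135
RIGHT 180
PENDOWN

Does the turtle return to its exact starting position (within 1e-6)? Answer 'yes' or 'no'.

Executing turtle program step by step:
Start: pos=(-7,-1), heading=270, pen down
FD 2.1: (-7,-1) -> (-7,-3.1) [heading=270, draw]
FD 3.6: (-7,-3.1) -> (-7,-6.7) [heading=270, draw]
REPEAT 5 [
  -- iteration 1/5 --
  FD 14.4: (-7,-6.7) -> (-7,-21.1) [heading=270, draw]
  LT 45: heading 270 -> 315
  LT 90: heading 315 -> 45
  FD 5.6: (-7,-21.1) -> (-3.04,-17.14) [heading=45, draw]
  -- iteration 2/5 --
  FD 14.4: (-3.04,-17.14) -> (7.142,-6.958) [heading=45, draw]
  LT 45: heading 45 -> 90
  LT 90: heading 90 -> 180
  FD 5.6: (7.142,-6.958) -> (1.542,-6.958) [heading=180, draw]
  -- iteration 3/5 --
  FD 14.4: (1.542,-6.958) -> (-12.858,-6.958) [heading=180, draw]
  LT 45: heading 180 -> 225
  LT 90: heading 225 -> 315
  FD 5.6: (-12.858,-6.958) -> (-8.898,-10.918) [heading=315, draw]
  -- iteration 4/5 --
  FD 14.4: (-8.898,-10.918) -> (1.284,-21.1) [heading=315, draw]
  LT 45: heading 315 -> 0
  LT 90: heading 0 -> 90
  FD 5.6: (1.284,-21.1) -> (1.284,-15.5) [heading=90, draw]
  -- iteration 5/5 --
  FD 14.4: (1.284,-15.5) -> (1.284,-1.1) [heading=90, draw]
  LT 45: heading 90 -> 135
  LT 90: heading 135 -> 225
  FD 5.6: (1.284,-1.1) -> (-2.676,-5.06) [heading=225, draw]
]
RT 135: heading 225 -> 90
RT 180: heading 90 -> 270
PD: pen down
Final: pos=(-2.676,-5.06), heading=270, 12 segment(s) drawn

Start position: (-7, -1)
Final position: (-2.676, -5.06)
Distance = 5.932; >= 1e-6 -> NOT closed

Answer: no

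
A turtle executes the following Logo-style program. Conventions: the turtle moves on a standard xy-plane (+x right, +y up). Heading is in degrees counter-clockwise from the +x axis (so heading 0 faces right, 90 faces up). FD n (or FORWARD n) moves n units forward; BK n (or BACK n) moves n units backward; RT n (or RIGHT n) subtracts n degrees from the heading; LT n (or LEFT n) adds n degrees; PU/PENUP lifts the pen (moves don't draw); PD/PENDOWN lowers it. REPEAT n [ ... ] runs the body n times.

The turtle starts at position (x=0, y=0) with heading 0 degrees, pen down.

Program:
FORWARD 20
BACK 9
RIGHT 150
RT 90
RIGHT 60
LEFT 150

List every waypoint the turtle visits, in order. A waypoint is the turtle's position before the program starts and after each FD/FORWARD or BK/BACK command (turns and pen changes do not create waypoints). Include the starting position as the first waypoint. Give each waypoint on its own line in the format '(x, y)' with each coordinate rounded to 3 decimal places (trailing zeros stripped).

Answer: (0, 0)
(20, 0)
(11, 0)

Derivation:
Executing turtle program step by step:
Start: pos=(0,0), heading=0, pen down
FD 20: (0,0) -> (20,0) [heading=0, draw]
BK 9: (20,0) -> (11,0) [heading=0, draw]
RT 150: heading 0 -> 210
RT 90: heading 210 -> 120
RT 60: heading 120 -> 60
LT 150: heading 60 -> 210
Final: pos=(11,0), heading=210, 2 segment(s) drawn
Waypoints (3 total):
(0, 0)
(20, 0)
(11, 0)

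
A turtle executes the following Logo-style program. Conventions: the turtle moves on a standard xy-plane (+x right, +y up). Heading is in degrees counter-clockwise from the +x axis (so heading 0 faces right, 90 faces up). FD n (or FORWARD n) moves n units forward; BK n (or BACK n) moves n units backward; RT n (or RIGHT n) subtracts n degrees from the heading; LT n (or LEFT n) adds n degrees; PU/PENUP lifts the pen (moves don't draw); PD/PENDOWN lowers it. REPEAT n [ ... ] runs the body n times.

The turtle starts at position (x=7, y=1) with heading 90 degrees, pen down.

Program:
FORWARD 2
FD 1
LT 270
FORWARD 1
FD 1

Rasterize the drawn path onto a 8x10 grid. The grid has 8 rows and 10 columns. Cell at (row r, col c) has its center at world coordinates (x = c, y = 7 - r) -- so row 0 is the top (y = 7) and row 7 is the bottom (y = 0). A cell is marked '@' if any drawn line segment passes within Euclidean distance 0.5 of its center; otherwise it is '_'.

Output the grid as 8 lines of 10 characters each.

Answer: __________
__________
__________
_______@@@
_______@__
_______@__
_______@__
__________

Derivation:
Segment 0: (7,1) -> (7,3)
Segment 1: (7,3) -> (7,4)
Segment 2: (7,4) -> (8,4)
Segment 3: (8,4) -> (9,4)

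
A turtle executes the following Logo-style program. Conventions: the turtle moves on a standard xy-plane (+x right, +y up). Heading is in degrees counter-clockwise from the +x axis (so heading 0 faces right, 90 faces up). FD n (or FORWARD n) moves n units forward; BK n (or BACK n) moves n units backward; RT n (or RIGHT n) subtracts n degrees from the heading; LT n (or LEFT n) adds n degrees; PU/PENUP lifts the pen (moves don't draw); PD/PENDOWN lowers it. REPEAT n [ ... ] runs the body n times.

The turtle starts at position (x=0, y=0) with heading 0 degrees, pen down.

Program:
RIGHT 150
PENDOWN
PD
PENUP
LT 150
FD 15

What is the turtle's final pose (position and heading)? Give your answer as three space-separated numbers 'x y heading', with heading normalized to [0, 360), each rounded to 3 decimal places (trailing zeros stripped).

Answer: 15 0 0

Derivation:
Executing turtle program step by step:
Start: pos=(0,0), heading=0, pen down
RT 150: heading 0 -> 210
PD: pen down
PD: pen down
PU: pen up
LT 150: heading 210 -> 0
FD 15: (0,0) -> (15,0) [heading=0, move]
Final: pos=(15,0), heading=0, 0 segment(s) drawn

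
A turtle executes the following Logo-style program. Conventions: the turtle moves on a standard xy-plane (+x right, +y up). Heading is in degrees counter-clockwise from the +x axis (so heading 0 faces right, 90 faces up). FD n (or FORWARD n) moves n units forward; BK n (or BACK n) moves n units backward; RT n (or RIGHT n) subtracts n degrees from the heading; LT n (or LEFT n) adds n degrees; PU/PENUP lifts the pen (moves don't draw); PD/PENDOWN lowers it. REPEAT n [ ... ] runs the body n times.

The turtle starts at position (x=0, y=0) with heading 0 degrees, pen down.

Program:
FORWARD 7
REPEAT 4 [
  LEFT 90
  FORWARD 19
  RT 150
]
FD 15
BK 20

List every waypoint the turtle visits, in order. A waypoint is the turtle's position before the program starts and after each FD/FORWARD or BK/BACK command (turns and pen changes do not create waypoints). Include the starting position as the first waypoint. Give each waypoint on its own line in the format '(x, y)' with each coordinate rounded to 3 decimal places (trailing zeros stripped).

Answer: (0, 0)
(7, 0)
(7, 19)
(23.454, 28.5)
(39.909, 19)
(39.909, 0)
(32.409, 12.99)
(42.409, -4.33)

Derivation:
Executing turtle program step by step:
Start: pos=(0,0), heading=0, pen down
FD 7: (0,0) -> (7,0) [heading=0, draw]
REPEAT 4 [
  -- iteration 1/4 --
  LT 90: heading 0 -> 90
  FD 19: (7,0) -> (7,19) [heading=90, draw]
  RT 150: heading 90 -> 300
  -- iteration 2/4 --
  LT 90: heading 300 -> 30
  FD 19: (7,19) -> (23.454,28.5) [heading=30, draw]
  RT 150: heading 30 -> 240
  -- iteration 3/4 --
  LT 90: heading 240 -> 330
  FD 19: (23.454,28.5) -> (39.909,19) [heading=330, draw]
  RT 150: heading 330 -> 180
  -- iteration 4/4 --
  LT 90: heading 180 -> 270
  FD 19: (39.909,19) -> (39.909,0) [heading=270, draw]
  RT 150: heading 270 -> 120
]
FD 15: (39.909,0) -> (32.409,12.99) [heading=120, draw]
BK 20: (32.409,12.99) -> (42.409,-4.33) [heading=120, draw]
Final: pos=(42.409,-4.33), heading=120, 7 segment(s) drawn
Waypoints (8 total):
(0, 0)
(7, 0)
(7, 19)
(23.454, 28.5)
(39.909, 19)
(39.909, 0)
(32.409, 12.99)
(42.409, -4.33)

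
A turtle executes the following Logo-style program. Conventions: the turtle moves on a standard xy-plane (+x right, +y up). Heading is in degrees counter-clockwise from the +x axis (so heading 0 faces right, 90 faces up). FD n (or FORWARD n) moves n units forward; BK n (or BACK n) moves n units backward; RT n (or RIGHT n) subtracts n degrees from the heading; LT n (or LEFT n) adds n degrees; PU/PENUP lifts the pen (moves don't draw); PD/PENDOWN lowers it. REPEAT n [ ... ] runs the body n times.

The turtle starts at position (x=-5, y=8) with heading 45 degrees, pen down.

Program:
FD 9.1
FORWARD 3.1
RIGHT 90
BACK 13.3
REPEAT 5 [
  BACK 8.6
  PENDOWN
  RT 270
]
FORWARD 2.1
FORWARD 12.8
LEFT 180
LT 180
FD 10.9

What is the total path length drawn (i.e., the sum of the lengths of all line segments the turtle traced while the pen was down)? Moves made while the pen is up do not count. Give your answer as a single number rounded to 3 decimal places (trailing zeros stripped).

Executing turtle program step by step:
Start: pos=(-5,8), heading=45, pen down
FD 9.1: (-5,8) -> (1.435,14.435) [heading=45, draw]
FD 3.1: (1.435,14.435) -> (3.627,16.627) [heading=45, draw]
RT 90: heading 45 -> 315
BK 13.3: (3.627,16.627) -> (-5.778,26.031) [heading=315, draw]
REPEAT 5 [
  -- iteration 1/5 --
  BK 8.6: (-5.778,26.031) -> (-11.859,32.112) [heading=315, draw]
  PD: pen down
  RT 270: heading 315 -> 45
  -- iteration 2/5 --
  BK 8.6: (-11.859,32.112) -> (-17.94,26.031) [heading=45, draw]
  PD: pen down
  RT 270: heading 45 -> 135
  -- iteration 3/5 --
  BK 8.6: (-17.94,26.031) -> (-11.859,19.95) [heading=135, draw]
  PD: pen down
  RT 270: heading 135 -> 225
  -- iteration 4/5 --
  BK 8.6: (-11.859,19.95) -> (-5.778,26.031) [heading=225, draw]
  PD: pen down
  RT 270: heading 225 -> 315
  -- iteration 5/5 --
  BK 8.6: (-5.778,26.031) -> (-11.859,32.112) [heading=315, draw]
  PD: pen down
  RT 270: heading 315 -> 45
]
FD 2.1: (-11.859,32.112) -> (-10.374,33.597) [heading=45, draw]
FD 12.8: (-10.374,33.597) -> (-1.323,42.648) [heading=45, draw]
LT 180: heading 45 -> 225
LT 180: heading 225 -> 45
FD 10.9: (-1.323,42.648) -> (6.384,50.356) [heading=45, draw]
Final: pos=(6.384,50.356), heading=45, 11 segment(s) drawn

Segment lengths:
  seg 1: (-5,8) -> (1.435,14.435), length = 9.1
  seg 2: (1.435,14.435) -> (3.627,16.627), length = 3.1
  seg 3: (3.627,16.627) -> (-5.778,26.031), length = 13.3
  seg 4: (-5.778,26.031) -> (-11.859,32.112), length = 8.6
  seg 5: (-11.859,32.112) -> (-17.94,26.031), length = 8.6
  seg 6: (-17.94,26.031) -> (-11.859,19.95), length = 8.6
  seg 7: (-11.859,19.95) -> (-5.778,26.031), length = 8.6
  seg 8: (-5.778,26.031) -> (-11.859,32.112), length = 8.6
  seg 9: (-11.859,32.112) -> (-10.374,33.597), length = 2.1
  seg 10: (-10.374,33.597) -> (-1.323,42.648), length = 12.8
  seg 11: (-1.323,42.648) -> (6.384,50.356), length = 10.9
Total = 94.3

Answer: 94.3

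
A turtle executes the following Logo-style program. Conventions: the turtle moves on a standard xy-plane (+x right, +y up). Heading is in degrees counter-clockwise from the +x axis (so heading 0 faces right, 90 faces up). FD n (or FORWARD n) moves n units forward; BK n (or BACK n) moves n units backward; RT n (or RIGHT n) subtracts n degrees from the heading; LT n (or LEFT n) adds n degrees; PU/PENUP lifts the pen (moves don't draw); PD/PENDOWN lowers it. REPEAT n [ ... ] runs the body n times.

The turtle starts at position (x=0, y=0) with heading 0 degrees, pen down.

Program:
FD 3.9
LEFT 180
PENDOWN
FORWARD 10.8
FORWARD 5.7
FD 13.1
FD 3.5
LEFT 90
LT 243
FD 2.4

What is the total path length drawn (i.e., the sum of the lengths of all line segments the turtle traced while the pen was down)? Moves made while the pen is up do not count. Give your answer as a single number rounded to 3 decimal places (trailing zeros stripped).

Executing turtle program step by step:
Start: pos=(0,0), heading=0, pen down
FD 3.9: (0,0) -> (3.9,0) [heading=0, draw]
LT 180: heading 0 -> 180
PD: pen down
FD 10.8: (3.9,0) -> (-6.9,0) [heading=180, draw]
FD 5.7: (-6.9,0) -> (-12.6,0) [heading=180, draw]
FD 13.1: (-12.6,0) -> (-25.7,0) [heading=180, draw]
FD 3.5: (-25.7,0) -> (-29.2,0) [heading=180, draw]
LT 90: heading 180 -> 270
LT 243: heading 270 -> 153
FD 2.4: (-29.2,0) -> (-31.338,1.09) [heading=153, draw]
Final: pos=(-31.338,1.09), heading=153, 6 segment(s) drawn

Segment lengths:
  seg 1: (0,0) -> (3.9,0), length = 3.9
  seg 2: (3.9,0) -> (-6.9,0), length = 10.8
  seg 3: (-6.9,0) -> (-12.6,0), length = 5.7
  seg 4: (-12.6,0) -> (-25.7,0), length = 13.1
  seg 5: (-25.7,0) -> (-29.2,0), length = 3.5
  seg 6: (-29.2,0) -> (-31.338,1.09), length = 2.4
Total = 39.4

Answer: 39.4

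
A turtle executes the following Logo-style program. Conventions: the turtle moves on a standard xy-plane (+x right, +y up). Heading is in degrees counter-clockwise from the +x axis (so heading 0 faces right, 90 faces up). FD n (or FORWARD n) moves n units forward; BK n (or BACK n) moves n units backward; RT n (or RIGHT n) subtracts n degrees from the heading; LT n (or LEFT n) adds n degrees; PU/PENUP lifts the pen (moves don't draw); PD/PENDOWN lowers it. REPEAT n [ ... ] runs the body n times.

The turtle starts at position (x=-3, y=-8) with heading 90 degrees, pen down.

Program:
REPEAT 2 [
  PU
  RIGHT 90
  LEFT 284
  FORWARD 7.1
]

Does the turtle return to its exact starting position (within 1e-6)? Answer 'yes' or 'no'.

Answer: no

Derivation:
Executing turtle program step by step:
Start: pos=(-3,-8), heading=90, pen down
REPEAT 2 [
  -- iteration 1/2 --
  PU: pen up
  RT 90: heading 90 -> 0
  LT 284: heading 0 -> 284
  FD 7.1: (-3,-8) -> (-1.282,-14.889) [heading=284, move]
  -- iteration 2/2 --
  PU: pen up
  RT 90: heading 284 -> 194
  LT 284: heading 194 -> 118
  FD 7.1: (-1.282,-14.889) -> (-4.616,-8.62) [heading=118, move]
]
Final: pos=(-4.616,-8.62), heading=118, 0 segment(s) drawn

Start position: (-3, -8)
Final position: (-4.616, -8.62)
Distance = 1.731; >= 1e-6 -> NOT closed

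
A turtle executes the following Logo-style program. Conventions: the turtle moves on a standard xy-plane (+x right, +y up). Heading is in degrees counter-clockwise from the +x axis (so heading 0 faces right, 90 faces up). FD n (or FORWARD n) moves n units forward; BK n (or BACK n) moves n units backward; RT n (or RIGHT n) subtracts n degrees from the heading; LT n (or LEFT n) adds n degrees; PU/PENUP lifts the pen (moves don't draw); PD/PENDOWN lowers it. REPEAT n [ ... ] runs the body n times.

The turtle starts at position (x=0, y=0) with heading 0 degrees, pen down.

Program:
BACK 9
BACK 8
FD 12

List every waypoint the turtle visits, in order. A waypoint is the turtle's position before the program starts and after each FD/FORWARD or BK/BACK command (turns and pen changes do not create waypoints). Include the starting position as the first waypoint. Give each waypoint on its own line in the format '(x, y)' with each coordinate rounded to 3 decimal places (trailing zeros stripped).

Answer: (0, 0)
(-9, 0)
(-17, 0)
(-5, 0)

Derivation:
Executing turtle program step by step:
Start: pos=(0,0), heading=0, pen down
BK 9: (0,0) -> (-9,0) [heading=0, draw]
BK 8: (-9,0) -> (-17,0) [heading=0, draw]
FD 12: (-17,0) -> (-5,0) [heading=0, draw]
Final: pos=(-5,0), heading=0, 3 segment(s) drawn
Waypoints (4 total):
(0, 0)
(-9, 0)
(-17, 0)
(-5, 0)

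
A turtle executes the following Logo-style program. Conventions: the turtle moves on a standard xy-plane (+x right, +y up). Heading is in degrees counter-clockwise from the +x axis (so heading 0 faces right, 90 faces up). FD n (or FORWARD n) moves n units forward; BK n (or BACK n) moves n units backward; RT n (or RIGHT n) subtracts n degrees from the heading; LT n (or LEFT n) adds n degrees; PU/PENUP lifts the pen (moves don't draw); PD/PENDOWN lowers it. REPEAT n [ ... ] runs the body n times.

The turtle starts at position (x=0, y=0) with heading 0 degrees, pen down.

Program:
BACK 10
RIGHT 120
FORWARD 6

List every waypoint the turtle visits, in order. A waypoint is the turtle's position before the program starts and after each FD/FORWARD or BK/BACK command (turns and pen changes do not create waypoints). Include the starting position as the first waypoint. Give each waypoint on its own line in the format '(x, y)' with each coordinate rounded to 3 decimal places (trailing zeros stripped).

Executing turtle program step by step:
Start: pos=(0,0), heading=0, pen down
BK 10: (0,0) -> (-10,0) [heading=0, draw]
RT 120: heading 0 -> 240
FD 6: (-10,0) -> (-13,-5.196) [heading=240, draw]
Final: pos=(-13,-5.196), heading=240, 2 segment(s) drawn
Waypoints (3 total):
(0, 0)
(-10, 0)
(-13, -5.196)

Answer: (0, 0)
(-10, 0)
(-13, -5.196)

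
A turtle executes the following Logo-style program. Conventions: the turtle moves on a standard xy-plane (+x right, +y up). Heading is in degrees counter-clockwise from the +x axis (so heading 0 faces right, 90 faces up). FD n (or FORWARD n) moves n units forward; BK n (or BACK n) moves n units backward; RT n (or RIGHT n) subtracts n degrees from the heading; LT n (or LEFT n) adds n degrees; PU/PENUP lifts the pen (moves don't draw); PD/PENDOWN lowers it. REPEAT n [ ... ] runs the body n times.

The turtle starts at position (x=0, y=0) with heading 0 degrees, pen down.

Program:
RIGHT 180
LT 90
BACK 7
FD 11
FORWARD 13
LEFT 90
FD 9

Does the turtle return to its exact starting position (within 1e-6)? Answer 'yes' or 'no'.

Executing turtle program step by step:
Start: pos=(0,0), heading=0, pen down
RT 180: heading 0 -> 180
LT 90: heading 180 -> 270
BK 7: (0,0) -> (0,7) [heading=270, draw]
FD 11: (0,7) -> (0,-4) [heading=270, draw]
FD 13: (0,-4) -> (0,-17) [heading=270, draw]
LT 90: heading 270 -> 0
FD 9: (0,-17) -> (9,-17) [heading=0, draw]
Final: pos=(9,-17), heading=0, 4 segment(s) drawn

Start position: (0, 0)
Final position: (9, -17)
Distance = 19.235; >= 1e-6 -> NOT closed

Answer: no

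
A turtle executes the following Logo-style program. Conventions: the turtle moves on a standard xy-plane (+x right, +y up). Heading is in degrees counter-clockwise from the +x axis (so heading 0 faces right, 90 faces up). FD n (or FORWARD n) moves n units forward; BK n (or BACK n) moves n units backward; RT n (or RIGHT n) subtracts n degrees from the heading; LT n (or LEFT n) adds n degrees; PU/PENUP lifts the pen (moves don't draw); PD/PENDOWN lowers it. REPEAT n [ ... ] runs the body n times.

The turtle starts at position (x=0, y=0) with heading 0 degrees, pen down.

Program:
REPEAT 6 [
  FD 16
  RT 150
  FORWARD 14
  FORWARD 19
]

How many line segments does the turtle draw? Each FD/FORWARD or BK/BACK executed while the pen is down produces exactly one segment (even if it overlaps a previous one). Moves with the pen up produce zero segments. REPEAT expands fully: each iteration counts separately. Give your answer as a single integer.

Executing turtle program step by step:
Start: pos=(0,0), heading=0, pen down
REPEAT 6 [
  -- iteration 1/6 --
  FD 16: (0,0) -> (16,0) [heading=0, draw]
  RT 150: heading 0 -> 210
  FD 14: (16,0) -> (3.876,-7) [heading=210, draw]
  FD 19: (3.876,-7) -> (-12.579,-16.5) [heading=210, draw]
  -- iteration 2/6 --
  FD 16: (-12.579,-16.5) -> (-26.435,-24.5) [heading=210, draw]
  RT 150: heading 210 -> 60
  FD 14: (-26.435,-24.5) -> (-19.435,-12.376) [heading=60, draw]
  FD 19: (-19.435,-12.376) -> (-9.935,4.079) [heading=60, draw]
  -- iteration 3/6 --
  FD 16: (-9.935,4.079) -> (-1.935,17.935) [heading=60, draw]
  RT 150: heading 60 -> 270
  FD 14: (-1.935,17.935) -> (-1.935,3.935) [heading=270, draw]
  FD 19: (-1.935,3.935) -> (-1.935,-15.065) [heading=270, draw]
  -- iteration 4/6 --
  FD 16: (-1.935,-15.065) -> (-1.935,-31.065) [heading=270, draw]
  RT 150: heading 270 -> 120
  FD 14: (-1.935,-31.065) -> (-8.935,-18.94) [heading=120, draw]
  FD 19: (-8.935,-18.94) -> (-18.435,-2.486) [heading=120, draw]
  -- iteration 5/6 --
  FD 16: (-18.435,-2.486) -> (-26.435,11.37) [heading=120, draw]
  RT 150: heading 120 -> 330
  FD 14: (-26.435,11.37) -> (-14.311,4.37) [heading=330, draw]
  FD 19: (-14.311,4.37) -> (2.144,-5.13) [heading=330, draw]
  -- iteration 6/6 --
  FD 16: (2.144,-5.13) -> (16,-13.13) [heading=330, draw]
  RT 150: heading 330 -> 180
  FD 14: (16,-13.13) -> (2,-13.13) [heading=180, draw]
  FD 19: (2,-13.13) -> (-17,-13.13) [heading=180, draw]
]
Final: pos=(-17,-13.13), heading=180, 18 segment(s) drawn
Segments drawn: 18

Answer: 18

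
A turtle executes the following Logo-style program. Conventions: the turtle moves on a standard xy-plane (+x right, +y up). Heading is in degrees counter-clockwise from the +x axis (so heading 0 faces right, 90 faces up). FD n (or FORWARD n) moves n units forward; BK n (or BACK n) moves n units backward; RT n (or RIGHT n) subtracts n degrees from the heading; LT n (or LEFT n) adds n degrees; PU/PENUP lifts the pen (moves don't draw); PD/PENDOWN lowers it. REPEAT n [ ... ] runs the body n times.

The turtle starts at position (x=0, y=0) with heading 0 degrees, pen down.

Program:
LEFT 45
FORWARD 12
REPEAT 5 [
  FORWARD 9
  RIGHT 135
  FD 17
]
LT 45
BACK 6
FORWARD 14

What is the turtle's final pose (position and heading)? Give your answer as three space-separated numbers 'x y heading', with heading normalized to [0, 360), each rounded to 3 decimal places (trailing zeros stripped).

Executing turtle program step by step:
Start: pos=(0,0), heading=0, pen down
LT 45: heading 0 -> 45
FD 12: (0,0) -> (8.485,8.485) [heading=45, draw]
REPEAT 5 [
  -- iteration 1/5 --
  FD 9: (8.485,8.485) -> (14.849,14.849) [heading=45, draw]
  RT 135: heading 45 -> 270
  FD 17: (14.849,14.849) -> (14.849,-2.151) [heading=270, draw]
  -- iteration 2/5 --
  FD 9: (14.849,-2.151) -> (14.849,-11.151) [heading=270, draw]
  RT 135: heading 270 -> 135
  FD 17: (14.849,-11.151) -> (2.828,0.87) [heading=135, draw]
  -- iteration 3/5 --
  FD 9: (2.828,0.87) -> (-3.536,7.234) [heading=135, draw]
  RT 135: heading 135 -> 0
  FD 17: (-3.536,7.234) -> (13.464,7.234) [heading=0, draw]
  -- iteration 4/5 --
  FD 9: (13.464,7.234) -> (22.464,7.234) [heading=0, draw]
  RT 135: heading 0 -> 225
  FD 17: (22.464,7.234) -> (10.444,-4.787) [heading=225, draw]
  -- iteration 5/5 --
  FD 9: (10.444,-4.787) -> (4.08,-11.151) [heading=225, draw]
  RT 135: heading 225 -> 90
  FD 17: (4.08,-11.151) -> (4.08,5.849) [heading=90, draw]
]
LT 45: heading 90 -> 135
BK 6: (4.08,5.849) -> (8.322,1.607) [heading=135, draw]
FD 14: (8.322,1.607) -> (-1.577,11.506) [heading=135, draw]
Final: pos=(-1.577,11.506), heading=135, 13 segment(s) drawn

Answer: -1.577 11.506 135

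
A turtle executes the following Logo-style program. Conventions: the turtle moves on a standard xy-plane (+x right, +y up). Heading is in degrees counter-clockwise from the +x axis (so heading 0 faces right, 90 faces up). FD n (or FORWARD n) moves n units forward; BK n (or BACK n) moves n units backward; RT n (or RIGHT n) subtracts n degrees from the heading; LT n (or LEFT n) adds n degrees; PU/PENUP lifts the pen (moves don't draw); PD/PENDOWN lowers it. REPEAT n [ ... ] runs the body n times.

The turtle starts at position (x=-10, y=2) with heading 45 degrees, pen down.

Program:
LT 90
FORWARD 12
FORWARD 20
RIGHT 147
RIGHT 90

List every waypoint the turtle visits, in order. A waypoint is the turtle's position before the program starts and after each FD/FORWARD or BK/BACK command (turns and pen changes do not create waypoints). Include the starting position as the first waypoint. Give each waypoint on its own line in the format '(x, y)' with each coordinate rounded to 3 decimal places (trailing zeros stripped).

Executing turtle program step by step:
Start: pos=(-10,2), heading=45, pen down
LT 90: heading 45 -> 135
FD 12: (-10,2) -> (-18.485,10.485) [heading=135, draw]
FD 20: (-18.485,10.485) -> (-32.627,24.627) [heading=135, draw]
RT 147: heading 135 -> 348
RT 90: heading 348 -> 258
Final: pos=(-32.627,24.627), heading=258, 2 segment(s) drawn
Waypoints (3 total):
(-10, 2)
(-18.485, 10.485)
(-32.627, 24.627)

Answer: (-10, 2)
(-18.485, 10.485)
(-32.627, 24.627)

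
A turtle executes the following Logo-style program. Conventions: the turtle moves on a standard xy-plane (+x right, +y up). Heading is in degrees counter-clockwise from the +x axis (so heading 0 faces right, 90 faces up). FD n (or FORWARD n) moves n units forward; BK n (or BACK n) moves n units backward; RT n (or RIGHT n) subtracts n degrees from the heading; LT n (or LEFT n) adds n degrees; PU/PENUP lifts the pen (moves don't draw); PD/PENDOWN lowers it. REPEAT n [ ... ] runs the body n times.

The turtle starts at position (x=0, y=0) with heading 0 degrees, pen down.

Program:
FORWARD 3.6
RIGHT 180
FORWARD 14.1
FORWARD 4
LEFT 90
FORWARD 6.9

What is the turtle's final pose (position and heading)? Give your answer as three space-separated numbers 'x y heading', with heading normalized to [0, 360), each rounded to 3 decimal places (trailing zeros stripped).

Answer: -14.5 -6.9 270

Derivation:
Executing turtle program step by step:
Start: pos=(0,0), heading=0, pen down
FD 3.6: (0,0) -> (3.6,0) [heading=0, draw]
RT 180: heading 0 -> 180
FD 14.1: (3.6,0) -> (-10.5,0) [heading=180, draw]
FD 4: (-10.5,0) -> (-14.5,0) [heading=180, draw]
LT 90: heading 180 -> 270
FD 6.9: (-14.5,0) -> (-14.5,-6.9) [heading=270, draw]
Final: pos=(-14.5,-6.9), heading=270, 4 segment(s) drawn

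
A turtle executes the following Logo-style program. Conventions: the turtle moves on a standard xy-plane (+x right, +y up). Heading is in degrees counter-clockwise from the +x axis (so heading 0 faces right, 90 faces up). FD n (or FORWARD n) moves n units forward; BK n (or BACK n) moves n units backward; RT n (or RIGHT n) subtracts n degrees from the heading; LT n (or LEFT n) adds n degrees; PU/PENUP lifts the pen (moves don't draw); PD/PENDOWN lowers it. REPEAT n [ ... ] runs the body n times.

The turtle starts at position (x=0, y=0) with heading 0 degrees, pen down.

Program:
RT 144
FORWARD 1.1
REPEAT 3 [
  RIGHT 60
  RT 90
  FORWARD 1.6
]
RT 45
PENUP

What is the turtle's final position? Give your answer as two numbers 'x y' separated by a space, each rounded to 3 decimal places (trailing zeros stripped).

Executing turtle program step by step:
Start: pos=(0,0), heading=0, pen down
RT 144: heading 0 -> 216
FD 1.1: (0,0) -> (-0.89,-0.647) [heading=216, draw]
REPEAT 3 [
  -- iteration 1/3 --
  RT 60: heading 216 -> 156
  RT 90: heading 156 -> 66
  FD 1.6: (-0.89,-0.647) -> (-0.239,0.815) [heading=66, draw]
  -- iteration 2/3 --
  RT 60: heading 66 -> 6
  RT 90: heading 6 -> 276
  FD 1.6: (-0.239,0.815) -> (-0.072,-0.776) [heading=276, draw]
  -- iteration 3/3 --
  RT 60: heading 276 -> 216
  RT 90: heading 216 -> 126
  FD 1.6: (-0.072,-0.776) -> (-1.012,0.518) [heading=126, draw]
]
RT 45: heading 126 -> 81
PU: pen up
Final: pos=(-1.012,0.518), heading=81, 4 segment(s) drawn

Answer: -1.012 0.518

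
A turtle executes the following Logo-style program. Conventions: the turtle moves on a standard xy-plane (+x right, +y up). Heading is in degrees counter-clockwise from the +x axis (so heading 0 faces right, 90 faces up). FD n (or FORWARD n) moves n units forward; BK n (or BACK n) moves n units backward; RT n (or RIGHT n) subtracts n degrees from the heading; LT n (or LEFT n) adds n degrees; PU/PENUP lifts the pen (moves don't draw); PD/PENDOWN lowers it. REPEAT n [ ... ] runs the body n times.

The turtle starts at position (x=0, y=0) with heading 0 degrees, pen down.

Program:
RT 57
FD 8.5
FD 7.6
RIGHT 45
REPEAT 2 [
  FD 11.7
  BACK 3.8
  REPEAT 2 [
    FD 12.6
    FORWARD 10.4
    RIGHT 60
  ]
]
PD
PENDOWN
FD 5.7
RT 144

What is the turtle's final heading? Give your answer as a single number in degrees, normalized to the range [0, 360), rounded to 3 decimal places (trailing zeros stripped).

Executing turtle program step by step:
Start: pos=(0,0), heading=0, pen down
RT 57: heading 0 -> 303
FD 8.5: (0,0) -> (4.629,-7.129) [heading=303, draw]
FD 7.6: (4.629,-7.129) -> (8.769,-13.503) [heading=303, draw]
RT 45: heading 303 -> 258
REPEAT 2 [
  -- iteration 1/2 --
  FD 11.7: (8.769,-13.503) -> (6.336,-24.947) [heading=258, draw]
  BK 3.8: (6.336,-24.947) -> (7.126,-21.23) [heading=258, draw]
  REPEAT 2 [
    -- iteration 1/2 --
    FD 12.6: (7.126,-21.23) -> (4.506,-33.555) [heading=258, draw]
    FD 10.4: (4.506,-33.555) -> (2.344,-43.727) [heading=258, draw]
    RT 60: heading 258 -> 198
    -- iteration 2/2 --
    FD 12.6: (2.344,-43.727) -> (-9.639,-47.621) [heading=198, draw]
    FD 10.4: (-9.639,-47.621) -> (-19.53,-50.835) [heading=198, draw]
    RT 60: heading 198 -> 138
  ]
  -- iteration 2/2 --
  FD 11.7: (-19.53,-50.835) -> (-28.225,-43.006) [heading=138, draw]
  BK 3.8: (-28.225,-43.006) -> (-25.401,-45.549) [heading=138, draw]
  REPEAT 2 [
    -- iteration 1/2 --
    FD 12.6: (-25.401,-45.549) -> (-34.765,-37.118) [heading=138, draw]
    FD 10.4: (-34.765,-37.118) -> (-42.493,-30.159) [heading=138, draw]
    RT 60: heading 138 -> 78
    -- iteration 2/2 --
    FD 12.6: (-42.493,-30.159) -> (-39.874,-17.834) [heading=78, draw]
    FD 10.4: (-39.874,-17.834) -> (-37.711,-7.661) [heading=78, draw]
    RT 60: heading 78 -> 18
  ]
]
PD: pen down
PD: pen down
FD 5.7: (-37.711,-7.661) -> (-32.29,-5.9) [heading=18, draw]
RT 144: heading 18 -> 234
Final: pos=(-32.29,-5.9), heading=234, 15 segment(s) drawn

Answer: 234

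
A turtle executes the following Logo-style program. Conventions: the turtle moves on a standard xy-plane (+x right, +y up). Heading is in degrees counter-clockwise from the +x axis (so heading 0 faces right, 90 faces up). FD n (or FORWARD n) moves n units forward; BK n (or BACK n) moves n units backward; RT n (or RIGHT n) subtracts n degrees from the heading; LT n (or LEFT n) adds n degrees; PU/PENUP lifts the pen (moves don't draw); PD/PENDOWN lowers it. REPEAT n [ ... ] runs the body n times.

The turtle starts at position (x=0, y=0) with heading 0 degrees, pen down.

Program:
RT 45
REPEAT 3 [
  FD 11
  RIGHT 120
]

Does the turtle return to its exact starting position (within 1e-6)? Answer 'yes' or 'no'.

Executing turtle program step by step:
Start: pos=(0,0), heading=0, pen down
RT 45: heading 0 -> 315
REPEAT 3 [
  -- iteration 1/3 --
  FD 11: (0,0) -> (7.778,-7.778) [heading=315, draw]
  RT 120: heading 315 -> 195
  -- iteration 2/3 --
  FD 11: (7.778,-7.778) -> (-2.847,-10.625) [heading=195, draw]
  RT 120: heading 195 -> 75
  -- iteration 3/3 --
  FD 11: (-2.847,-10.625) -> (0,0) [heading=75, draw]
  RT 120: heading 75 -> 315
]
Final: pos=(0,0), heading=315, 3 segment(s) drawn

Start position: (0, 0)
Final position: (0, 0)
Distance = 0; < 1e-6 -> CLOSED

Answer: yes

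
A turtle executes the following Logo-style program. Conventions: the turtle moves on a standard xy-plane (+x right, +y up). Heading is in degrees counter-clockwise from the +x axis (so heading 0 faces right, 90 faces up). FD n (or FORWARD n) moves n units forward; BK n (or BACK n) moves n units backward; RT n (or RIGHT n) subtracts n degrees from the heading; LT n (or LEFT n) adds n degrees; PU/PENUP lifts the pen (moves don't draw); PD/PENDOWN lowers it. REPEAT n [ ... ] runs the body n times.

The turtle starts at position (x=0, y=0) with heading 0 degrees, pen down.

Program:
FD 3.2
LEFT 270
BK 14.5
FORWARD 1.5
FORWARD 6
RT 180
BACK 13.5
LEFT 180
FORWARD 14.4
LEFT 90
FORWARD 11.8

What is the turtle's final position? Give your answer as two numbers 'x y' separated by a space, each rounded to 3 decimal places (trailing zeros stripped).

Answer: 15 -20.9

Derivation:
Executing turtle program step by step:
Start: pos=(0,0), heading=0, pen down
FD 3.2: (0,0) -> (3.2,0) [heading=0, draw]
LT 270: heading 0 -> 270
BK 14.5: (3.2,0) -> (3.2,14.5) [heading=270, draw]
FD 1.5: (3.2,14.5) -> (3.2,13) [heading=270, draw]
FD 6: (3.2,13) -> (3.2,7) [heading=270, draw]
RT 180: heading 270 -> 90
BK 13.5: (3.2,7) -> (3.2,-6.5) [heading=90, draw]
LT 180: heading 90 -> 270
FD 14.4: (3.2,-6.5) -> (3.2,-20.9) [heading=270, draw]
LT 90: heading 270 -> 0
FD 11.8: (3.2,-20.9) -> (15,-20.9) [heading=0, draw]
Final: pos=(15,-20.9), heading=0, 7 segment(s) drawn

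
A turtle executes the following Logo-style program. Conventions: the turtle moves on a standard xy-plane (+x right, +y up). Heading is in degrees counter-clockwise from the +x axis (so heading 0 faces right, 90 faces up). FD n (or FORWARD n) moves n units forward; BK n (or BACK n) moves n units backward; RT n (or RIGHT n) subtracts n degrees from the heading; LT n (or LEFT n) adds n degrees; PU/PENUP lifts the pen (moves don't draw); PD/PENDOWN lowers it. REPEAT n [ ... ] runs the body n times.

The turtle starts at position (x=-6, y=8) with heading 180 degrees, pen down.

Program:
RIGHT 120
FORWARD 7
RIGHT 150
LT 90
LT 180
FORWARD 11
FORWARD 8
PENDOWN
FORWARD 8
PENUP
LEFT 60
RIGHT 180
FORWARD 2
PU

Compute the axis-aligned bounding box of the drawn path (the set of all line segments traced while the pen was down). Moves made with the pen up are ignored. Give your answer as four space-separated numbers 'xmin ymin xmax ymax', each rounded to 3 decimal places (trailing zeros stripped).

Answer: -29.5 8 -2.5 14.062

Derivation:
Executing turtle program step by step:
Start: pos=(-6,8), heading=180, pen down
RT 120: heading 180 -> 60
FD 7: (-6,8) -> (-2.5,14.062) [heading=60, draw]
RT 150: heading 60 -> 270
LT 90: heading 270 -> 0
LT 180: heading 0 -> 180
FD 11: (-2.5,14.062) -> (-13.5,14.062) [heading=180, draw]
FD 8: (-13.5,14.062) -> (-21.5,14.062) [heading=180, draw]
PD: pen down
FD 8: (-21.5,14.062) -> (-29.5,14.062) [heading=180, draw]
PU: pen up
LT 60: heading 180 -> 240
RT 180: heading 240 -> 60
FD 2: (-29.5,14.062) -> (-28.5,15.794) [heading=60, move]
PU: pen up
Final: pos=(-28.5,15.794), heading=60, 4 segment(s) drawn

Segment endpoints: x in {-29.5, -21.5, -13.5, -6, -2.5}, y in {8, 14.062, 14.062, 14.062, 14.062}
xmin=-29.5, ymin=8, xmax=-2.5, ymax=14.062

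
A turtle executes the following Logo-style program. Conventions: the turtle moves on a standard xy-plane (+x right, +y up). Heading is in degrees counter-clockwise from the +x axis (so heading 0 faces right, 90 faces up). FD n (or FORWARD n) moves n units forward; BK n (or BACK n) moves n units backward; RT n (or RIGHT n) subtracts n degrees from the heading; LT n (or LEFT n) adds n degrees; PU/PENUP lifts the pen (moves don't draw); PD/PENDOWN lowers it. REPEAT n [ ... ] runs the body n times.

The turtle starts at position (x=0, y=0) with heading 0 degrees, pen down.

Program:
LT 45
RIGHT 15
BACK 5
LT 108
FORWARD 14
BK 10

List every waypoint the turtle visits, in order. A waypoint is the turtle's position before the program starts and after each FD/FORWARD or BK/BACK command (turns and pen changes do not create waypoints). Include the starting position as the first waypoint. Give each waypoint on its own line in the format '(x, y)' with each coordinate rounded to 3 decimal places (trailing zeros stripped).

Answer: (0, 0)
(-4.33, -2.5)
(-14.734, 6.868)
(-7.303, 0.177)

Derivation:
Executing turtle program step by step:
Start: pos=(0,0), heading=0, pen down
LT 45: heading 0 -> 45
RT 15: heading 45 -> 30
BK 5: (0,0) -> (-4.33,-2.5) [heading=30, draw]
LT 108: heading 30 -> 138
FD 14: (-4.33,-2.5) -> (-14.734,6.868) [heading=138, draw]
BK 10: (-14.734,6.868) -> (-7.303,0.177) [heading=138, draw]
Final: pos=(-7.303,0.177), heading=138, 3 segment(s) drawn
Waypoints (4 total):
(0, 0)
(-4.33, -2.5)
(-14.734, 6.868)
(-7.303, 0.177)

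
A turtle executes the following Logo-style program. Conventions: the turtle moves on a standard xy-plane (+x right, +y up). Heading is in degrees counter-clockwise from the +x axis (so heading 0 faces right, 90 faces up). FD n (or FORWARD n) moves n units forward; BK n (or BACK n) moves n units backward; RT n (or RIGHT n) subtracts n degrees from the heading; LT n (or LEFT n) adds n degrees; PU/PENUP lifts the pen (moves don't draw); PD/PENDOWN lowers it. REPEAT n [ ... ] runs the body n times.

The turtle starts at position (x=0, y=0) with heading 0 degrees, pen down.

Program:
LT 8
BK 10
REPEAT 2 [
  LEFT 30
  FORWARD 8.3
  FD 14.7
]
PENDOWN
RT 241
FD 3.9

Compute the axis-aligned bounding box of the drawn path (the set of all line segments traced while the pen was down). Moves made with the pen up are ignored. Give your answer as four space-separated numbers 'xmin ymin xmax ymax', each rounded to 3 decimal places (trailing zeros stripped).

Executing turtle program step by step:
Start: pos=(0,0), heading=0, pen down
LT 8: heading 0 -> 8
BK 10: (0,0) -> (-9.903,-1.392) [heading=8, draw]
REPEAT 2 [
  -- iteration 1/2 --
  LT 30: heading 8 -> 38
  FD 8.3: (-9.903,-1.392) -> (-3.362,3.718) [heading=38, draw]
  FD 14.7: (-3.362,3.718) -> (8.222,12.768) [heading=38, draw]
  -- iteration 2/2 --
  LT 30: heading 38 -> 68
  FD 8.3: (8.222,12.768) -> (11.331,20.464) [heading=68, draw]
  FD 14.7: (11.331,20.464) -> (16.838,34.094) [heading=68, draw]
]
PD: pen down
RT 241: heading 68 -> 187
FD 3.9: (16.838,34.094) -> (12.967,33.618) [heading=187, draw]
Final: pos=(12.967,33.618), heading=187, 6 segment(s) drawn

Segment endpoints: x in {-9.903, -3.362, 0, 8.222, 11.331, 12.967, 16.838}, y in {-1.392, 0, 3.718, 12.768, 20.464, 33.618, 34.094}
xmin=-9.903, ymin=-1.392, xmax=16.838, ymax=34.094

Answer: -9.903 -1.392 16.838 34.094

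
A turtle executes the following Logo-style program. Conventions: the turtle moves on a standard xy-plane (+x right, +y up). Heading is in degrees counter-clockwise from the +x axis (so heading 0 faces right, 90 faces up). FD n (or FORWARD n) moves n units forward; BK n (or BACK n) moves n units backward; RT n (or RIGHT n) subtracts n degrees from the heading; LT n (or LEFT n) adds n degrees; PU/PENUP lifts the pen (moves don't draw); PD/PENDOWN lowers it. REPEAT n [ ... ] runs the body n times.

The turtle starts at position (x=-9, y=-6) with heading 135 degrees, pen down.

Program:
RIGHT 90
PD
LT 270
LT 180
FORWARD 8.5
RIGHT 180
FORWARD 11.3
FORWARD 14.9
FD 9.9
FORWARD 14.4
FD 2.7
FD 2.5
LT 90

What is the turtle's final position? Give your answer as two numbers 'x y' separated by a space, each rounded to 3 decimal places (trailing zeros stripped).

Executing turtle program step by step:
Start: pos=(-9,-6), heading=135, pen down
RT 90: heading 135 -> 45
PD: pen down
LT 270: heading 45 -> 315
LT 180: heading 315 -> 135
FD 8.5: (-9,-6) -> (-15.01,0.01) [heading=135, draw]
RT 180: heading 135 -> 315
FD 11.3: (-15.01,0.01) -> (-7.02,-7.98) [heading=315, draw]
FD 14.9: (-7.02,-7.98) -> (3.516,-18.516) [heading=315, draw]
FD 9.9: (3.516,-18.516) -> (10.516,-25.516) [heading=315, draw]
FD 14.4: (10.516,-25.516) -> (20.698,-35.698) [heading=315, draw]
FD 2.7: (20.698,-35.698) -> (22.608,-37.608) [heading=315, draw]
FD 2.5: (22.608,-37.608) -> (24.375,-39.375) [heading=315, draw]
LT 90: heading 315 -> 45
Final: pos=(24.375,-39.375), heading=45, 7 segment(s) drawn

Answer: 24.375 -39.375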